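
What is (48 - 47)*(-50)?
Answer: -50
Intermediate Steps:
(48 - 47)*(-50) = 1*(-50) = -50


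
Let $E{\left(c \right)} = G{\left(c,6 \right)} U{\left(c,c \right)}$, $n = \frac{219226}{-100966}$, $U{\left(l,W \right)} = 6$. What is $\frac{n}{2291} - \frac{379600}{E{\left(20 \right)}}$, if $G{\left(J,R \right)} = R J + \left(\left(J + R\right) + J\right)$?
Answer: $- \frac{10975834173337}{28798481697} \approx -381.13$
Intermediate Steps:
$n = - \frac{109613}{50483}$ ($n = 219226 \left(- \frac{1}{100966}\right) = - \frac{109613}{50483} \approx -2.1713$)
$G{\left(J,R \right)} = R + 2 J + J R$ ($G{\left(J,R \right)} = J R + \left(R + 2 J\right) = R + 2 J + J R$)
$E{\left(c \right)} = 36 + 48 c$ ($E{\left(c \right)} = \left(6 + 2 c + c 6\right) 6 = \left(6 + 2 c + 6 c\right) 6 = \left(6 + 8 c\right) 6 = 36 + 48 c$)
$\frac{n}{2291} - \frac{379600}{E{\left(20 \right)}} = - \frac{109613}{50483 \cdot 2291} - \frac{379600}{36 + 48 \cdot 20} = \left(- \frac{109613}{50483}\right) \frac{1}{2291} - \frac{379600}{36 + 960} = - \frac{109613}{115656553} - \frac{379600}{996} = - \frac{109613}{115656553} - \frac{94900}{249} = - \frac{10975834173337}{28798481697}$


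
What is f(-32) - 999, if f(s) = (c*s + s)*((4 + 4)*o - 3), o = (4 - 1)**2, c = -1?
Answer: -999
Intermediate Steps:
o = 9 (o = 3**2 = 9)
f(s) = 0 (f(s) = (-s + s)*((4 + 4)*9 - 3) = 0*(8*9 - 3) = 0*(72 - 3) = 0*69 = 0)
f(-32) - 999 = 0 - 999 = -999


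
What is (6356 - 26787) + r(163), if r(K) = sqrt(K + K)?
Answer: -20431 + sqrt(326) ≈ -20413.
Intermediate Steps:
r(K) = sqrt(2)*sqrt(K) (r(K) = sqrt(2*K) = sqrt(2)*sqrt(K))
(6356 - 26787) + r(163) = (6356 - 26787) + sqrt(2)*sqrt(163) = -20431 + sqrt(326)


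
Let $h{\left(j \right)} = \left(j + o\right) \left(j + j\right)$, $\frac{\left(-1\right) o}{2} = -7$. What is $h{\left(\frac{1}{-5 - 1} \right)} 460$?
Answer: $- \frac{19090}{9} \approx -2121.1$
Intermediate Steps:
$o = 14$ ($o = \left(-2\right) \left(-7\right) = 14$)
$h{\left(j \right)} = 2 j \left(14 + j\right)$ ($h{\left(j \right)} = \left(j + 14\right) \left(j + j\right) = \left(14 + j\right) 2 j = 2 j \left(14 + j\right)$)
$h{\left(\frac{1}{-5 - 1} \right)} 460 = \frac{2 \left(14 + \frac{1}{-5 - 1}\right)}{-5 - 1} \cdot 460 = \frac{2 \left(14 + \frac{1}{-6}\right)}{-6} \cdot 460 = 2 \left(- \frac{1}{6}\right) \left(14 - \frac{1}{6}\right) 460 = 2 \left(- \frac{1}{6}\right) \frac{83}{6} \cdot 460 = \left(- \frac{83}{18}\right) 460 = - \frac{19090}{9}$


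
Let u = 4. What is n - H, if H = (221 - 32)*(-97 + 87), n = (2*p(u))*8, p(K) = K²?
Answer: 2146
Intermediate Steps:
n = 256 (n = (2*4²)*8 = (2*16)*8 = 32*8 = 256)
H = -1890 (H = 189*(-10) = -1890)
n - H = 256 - 1*(-1890) = 256 + 1890 = 2146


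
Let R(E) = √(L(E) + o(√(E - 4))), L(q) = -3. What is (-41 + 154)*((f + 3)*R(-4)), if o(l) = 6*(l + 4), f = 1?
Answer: 452*√(21 + 12*I*√2) ≈ 2214.3 + 782.89*I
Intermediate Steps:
o(l) = 24 + 6*l (o(l) = 6*(4 + l) = 24 + 6*l)
R(E) = √(21 + 6*√(-4 + E)) (R(E) = √(-3 + (24 + 6*√(E - 4))) = √(-3 + (24 + 6*√(-4 + E))) = √(21 + 6*√(-4 + E)))
(-41 + 154)*((f + 3)*R(-4)) = (-41 + 154)*((1 + 3)*√(21 + 6*√(-4 - 4))) = 113*(4*√(21 + 6*√(-8))) = 113*(4*√(21 + 6*(2*I*√2))) = 113*(4*√(21 + 12*I*√2)) = 452*√(21 + 12*I*√2)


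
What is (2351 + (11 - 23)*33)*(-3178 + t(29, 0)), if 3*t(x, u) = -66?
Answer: -6256000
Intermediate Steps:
t(x, u) = -22 (t(x, u) = (⅓)*(-66) = -22)
(2351 + (11 - 23)*33)*(-3178 + t(29, 0)) = (2351 + (11 - 23)*33)*(-3178 - 22) = (2351 - 12*33)*(-3200) = (2351 - 396)*(-3200) = 1955*(-3200) = -6256000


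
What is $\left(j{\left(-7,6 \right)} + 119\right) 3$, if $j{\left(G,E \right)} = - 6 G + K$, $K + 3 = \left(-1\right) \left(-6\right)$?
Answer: $492$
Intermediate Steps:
$K = 3$ ($K = -3 - -6 = -3 + 6 = 3$)
$j{\left(G,E \right)} = 3 - 6 G$ ($j{\left(G,E \right)} = - 6 G + 3 = 3 - 6 G$)
$\left(j{\left(-7,6 \right)} + 119\right) 3 = \left(\left(3 - -42\right) + 119\right) 3 = \left(\left(3 + 42\right) + 119\right) 3 = \left(45 + 119\right) 3 = 164 \cdot 3 = 492$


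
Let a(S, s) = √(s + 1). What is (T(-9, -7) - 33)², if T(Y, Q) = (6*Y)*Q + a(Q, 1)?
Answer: (345 + √2)² ≈ 1.2000e+5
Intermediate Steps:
a(S, s) = √(1 + s)
T(Y, Q) = √2 + 6*Q*Y (T(Y, Q) = (6*Y)*Q + √(1 + 1) = 6*Q*Y + √2 = √2 + 6*Q*Y)
(T(-9, -7) - 33)² = ((√2 + 6*(-7)*(-9)) - 33)² = ((√2 + 378) - 33)² = ((378 + √2) - 33)² = (345 + √2)²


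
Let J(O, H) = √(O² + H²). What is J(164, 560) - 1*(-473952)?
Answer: 473952 + 4*√21281 ≈ 4.7454e+5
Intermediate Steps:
J(O, H) = √(H² + O²)
J(164, 560) - 1*(-473952) = √(560² + 164²) - 1*(-473952) = √(313600 + 26896) + 473952 = √340496 + 473952 = 4*√21281 + 473952 = 473952 + 4*√21281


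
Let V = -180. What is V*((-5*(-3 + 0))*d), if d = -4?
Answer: 10800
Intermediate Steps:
V*((-5*(-3 + 0))*d) = -180*(-5*(-3 + 0))*(-4) = -180*(-5*(-3))*(-4) = -2700*(-4) = -180*(-60) = 10800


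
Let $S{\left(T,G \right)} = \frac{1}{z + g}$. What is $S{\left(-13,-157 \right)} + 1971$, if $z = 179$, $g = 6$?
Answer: $\frac{364636}{185} \approx 1971.0$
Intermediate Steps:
$S{\left(T,G \right)} = \frac{1}{185}$ ($S{\left(T,G \right)} = \frac{1}{179 + 6} = \frac{1}{185}$)
$S{\left(-13,-157 \right)} + 1971 = \frac{1}{185} + 1971 = \frac{364636}{185}$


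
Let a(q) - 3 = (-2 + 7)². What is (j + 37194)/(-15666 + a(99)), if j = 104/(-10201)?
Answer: -27101135/11394517 ≈ -2.3784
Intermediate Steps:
a(q) = 28 (a(q) = 3 + (-2 + 7)² = 3 + 5² = 3 + 25 = 28)
j = -104/10201 (j = 104*(-1/10201) = -104/10201 ≈ -0.010195)
(j + 37194)/(-15666 + a(99)) = (-104/10201 + 37194)/(-15666 + 28) = (379415890/10201)/(-15638) = (379415890/10201)*(-1/15638) = -27101135/11394517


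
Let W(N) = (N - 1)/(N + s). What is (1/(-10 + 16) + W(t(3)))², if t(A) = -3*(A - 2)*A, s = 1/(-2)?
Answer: 19321/12996 ≈ 1.4867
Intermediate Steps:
s = -½ ≈ -0.50000
t(A) = -3*A*(-2 + A) (t(A) = -3*(-2 + A)*A = -3*A*(-2 + A))
W(N) = (-1 + N)/(-½ + N) (W(N) = (N - 1)/(N - ½) = (-1 + N)/(-½ + N))
(1/(-10 + 16) + W(t(3)))² = (1/(-10 + 16) + 2*(-1 + 3*3*(2 - 1*3))/(-1 + 2*(3*3*(2 - 1*3))))² = (1/6 + 2*(-1 + 3*3*(2 - 3))/(-1 + 2*(3*3*(2 - 3))))² = (⅙ + 2*(-1 + 3*3*(-1))/(-1 + 2*(3*3*(-1))))² = (⅙ + 2*(-1 - 9)/(-1 + 2*(-9)))² = (⅙ + 2*(-10)/(-1 - 18))² = (⅙ + 2*(-10)/(-19))² = (⅙ + 2*(-1/19)*(-10))² = (⅙ + 20/19)² = (139/114)² = 19321/12996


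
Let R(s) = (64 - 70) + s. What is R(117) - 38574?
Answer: -38463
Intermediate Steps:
R(s) = -6 + s
R(117) - 38574 = (-6 + 117) - 38574 = 111 - 38574 = -38463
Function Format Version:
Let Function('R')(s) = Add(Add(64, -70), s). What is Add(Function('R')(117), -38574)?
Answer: -38463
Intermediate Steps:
Function('R')(s) = Add(-6, s)
Add(Function('R')(117), -38574) = Add(Add(-6, 117), -38574) = Add(111, -38574) = -38463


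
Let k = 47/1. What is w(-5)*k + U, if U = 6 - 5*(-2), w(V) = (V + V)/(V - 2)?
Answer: 582/7 ≈ 83.143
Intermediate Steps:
w(V) = 2*V/(-2 + V) (w(V) = (2*V)/(-2 + V) = 2*V/(-2 + V))
k = 47 (k = 47*1 = 47)
U = 16 (U = 6 + 10 = 16)
w(-5)*k + U = (2*(-5)/(-2 - 5))*47 + 16 = (2*(-5)/(-7))*47 + 16 = (2*(-5)*(-⅐))*47 + 16 = (10/7)*47 + 16 = 470/7 + 16 = 582/7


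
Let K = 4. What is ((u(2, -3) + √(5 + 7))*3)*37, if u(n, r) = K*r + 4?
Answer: -888 + 222*√3 ≈ -503.48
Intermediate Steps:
u(n, r) = 4 + 4*r (u(n, r) = 4*r + 4 = 4 + 4*r)
((u(2, -3) + √(5 + 7))*3)*37 = (((4 + 4*(-3)) + √(5 + 7))*3)*37 = (((4 - 12) + √12)*3)*37 = ((-8 + 2*√3)*3)*37 = (-24 + 6*√3)*37 = -888 + 222*√3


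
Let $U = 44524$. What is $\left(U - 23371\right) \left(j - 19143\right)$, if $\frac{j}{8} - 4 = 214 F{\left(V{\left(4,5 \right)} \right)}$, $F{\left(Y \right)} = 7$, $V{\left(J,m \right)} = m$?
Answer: $-150757431$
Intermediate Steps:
$j = 12016$ ($j = 32 + 8 \cdot 214 \cdot 7 = 32 + 8 \cdot 1498 = 32 + 11984 = 12016$)
$\left(U - 23371\right) \left(j - 19143\right) = \left(44524 - 23371\right) \left(12016 - 19143\right) = 21153 \left(12016 - 19143\right) = 21153 \left(-7127\right) = -150757431$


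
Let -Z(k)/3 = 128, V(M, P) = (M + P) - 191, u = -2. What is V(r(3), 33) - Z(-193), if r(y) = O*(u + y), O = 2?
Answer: 228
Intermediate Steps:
r(y) = -4 + 2*y (r(y) = 2*(-2 + y) = -4 + 2*y)
V(M, P) = -191 + M + P
Z(k) = -384 (Z(k) = -3*128 = -384)
V(r(3), 33) - Z(-193) = (-191 + (-4 + 2*3) + 33) - 1*(-384) = (-191 + (-4 + 6) + 33) + 384 = (-191 + 2 + 33) + 384 = -156 + 384 = 228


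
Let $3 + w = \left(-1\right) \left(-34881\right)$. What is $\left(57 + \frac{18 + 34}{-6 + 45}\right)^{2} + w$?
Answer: $\frac{344527}{9} \approx 38281.0$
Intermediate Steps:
$w = 34878$ ($w = -3 - -34881 = -3 + 34881 = 34878$)
$\left(57 + \frac{18 + 34}{-6 + 45}\right)^{2} + w = \left(57 + \frac{18 + 34}{-6 + 45}\right)^{2} + 34878 = \left(57 + \frac{52}{39}\right)^{2} + 34878 = \left(57 + 52 \cdot \frac{1}{39}\right)^{2} + 34878 = \left(57 + \frac{4}{3}\right)^{2} + 34878 = \left(\frac{175}{3}\right)^{2} + 34878 = \frac{30625}{9} + 34878 = \frac{344527}{9}$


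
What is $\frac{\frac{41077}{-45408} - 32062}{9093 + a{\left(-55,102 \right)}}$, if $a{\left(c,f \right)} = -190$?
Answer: $- \frac{1455912373}{404267424} \approx -3.6014$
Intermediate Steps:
$\frac{\frac{41077}{-45408} - 32062}{9093 + a{\left(-55,102 \right)}} = \frac{\frac{41077}{-45408} - 32062}{9093 - 190} = \frac{41077 \left(- \frac{1}{45408}\right) - 32062}{8903} = \left(- \frac{41077}{45408} - 32062\right) \frac{1}{8903} = \left(- \frac{1455912373}{45408}\right) \frac{1}{8903} = - \frac{1455912373}{404267424}$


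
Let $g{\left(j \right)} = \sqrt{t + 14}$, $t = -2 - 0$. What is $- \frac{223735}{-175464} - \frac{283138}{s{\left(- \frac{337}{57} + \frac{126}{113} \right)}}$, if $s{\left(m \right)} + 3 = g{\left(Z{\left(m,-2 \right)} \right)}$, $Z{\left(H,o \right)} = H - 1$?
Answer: $- \frac{49680302297}{175464} - \frac{566276 \sqrt{3}}{3} \approx -6.1008 \cdot 10^{5}$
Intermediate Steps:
$t = -2$ ($t = -2 + 0 = -2$)
$Z{\left(H,o \right)} = -1 + H$ ($Z{\left(H,o \right)} = H - 1 = -1 + H$)
$g{\left(j \right)} = 2 \sqrt{3}$ ($g{\left(j \right)} = \sqrt{-2 + 14} = \sqrt{12} = 2 \sqrt{3}$)
$s{\left(m \right)} = -3 + 2 \sqrt{3}$
$- \frac{223735}{-175464} - \frac{283138}{s{\left(- \frac{337}{57} + \frac{126}{113} \right)}} = - \frac{223735}{-175464} - \frac{283138}{-3 + 2 \sqrt{3}} = \left(-223735\right) \left(- \frac{1}{175464}\right) - \frac{283138}{-3 + 2 \sqrt{3}} = \frac{223735}{175464} - \frac{283138}{-3 + 2 \sqrt{3}}$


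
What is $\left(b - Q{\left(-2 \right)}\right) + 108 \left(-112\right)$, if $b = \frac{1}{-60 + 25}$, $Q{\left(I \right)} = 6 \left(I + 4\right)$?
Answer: $- \frac{423781}{35} \approx -12108.0$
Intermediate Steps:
$Q{\left(I \right)} = 24 + 6 I$ ($Q{\left(I \right)} = 6 \left(4 + I\right) = 24 + 6 I$)
$b = - \frac{1}{35}$ ($b = \frac{1}{-35} = - \frac{1}{35} \approx -0.028571$)
$\left(b - Q{\left(-2 \right)}\right) + 108 \left(-112\right) = \left(- \frac{1}{35} - \left(24 + 6 \left(-2\right)\right)\right) + 108 \left(-112\right) = \left(- \frac{1}{35} - \left(24 - 12\right)\right) - 12096 = \left(- \frac{1}{35} - 12\right) - 12096 = - \frac{421}{35} - 12096 = - \frac{423781}{35}$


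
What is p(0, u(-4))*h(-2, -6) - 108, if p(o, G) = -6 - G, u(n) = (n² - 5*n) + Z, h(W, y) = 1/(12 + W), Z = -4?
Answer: -559/5 ≈ -111.80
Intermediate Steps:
u(n) = -4 + n² - 5*n (u(n) = (n² - 5*n) - 4 = -4 + n² - 5*n)
p(0, u(-4))*h(-2, -6) - 108 = (-6 - (-4 + (-4)² - 5*(-4)))/(12 - 2) - 108 = (-6 - (-4 + 16 + 20))/10 - 108 = (-6 - 1*32)*(⅒) - 108 = (-6 - 32)*(⅒) - 108 = -38*⅒ - 108 = -19/5 - 108 = -559/5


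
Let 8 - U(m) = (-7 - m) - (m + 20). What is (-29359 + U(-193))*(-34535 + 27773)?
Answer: 200899020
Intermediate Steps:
U(m) = 35 + 2*m (U(m) = 8 - ((-7 - m) - (m + 20)) = 8 - ((-7 - m) - (20 + m)) = 8 - ((-7 - m) + (-20 - m)) = 8 - (-27 - 2*m) = 8 + (27 + 2*m) = 35 + 2*m)
(-29359 + U(-193))*(-34535 + 27773) = (-29359 + (35 + 2*(-193)))*(-34535 + 27773) = (-29359 + (35 - 386))*(-6762) = (-29359 - 351)*(-6762) = -29710*(-6762) = 200899020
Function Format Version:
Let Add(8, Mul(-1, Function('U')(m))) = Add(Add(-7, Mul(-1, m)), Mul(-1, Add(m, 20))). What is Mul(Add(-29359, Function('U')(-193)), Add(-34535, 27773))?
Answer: 200899020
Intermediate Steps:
Function('U')(m) = Add(35, Mul(2, m)) (Function('U')(m) = Add(8, Mul(-1, Add(Add(-7, Mul(-1, m)), Mul(-1, Add(m, 20))))) = Add(8, Mul(-1, Add(Add(-7, Mul(-1, m)), Mul(-1, Add(20, m))))) = Add(8, Mul(-1, Add(Add(-7, Mul(-1, m)), Add(-20, Mul(-1, m))))) = Add(8, Mul(-1, Add(-27, Mul(-2, m)))) = Add(8, Add(27, Mul(2, m))) = Add(35, Mul(2, m)))
Mul(Add(-29359, Function('U')(-193)), Add(-34535, 27773)) = Mul(Add(-29359, Add(35, Mul(2, -193))), Add(-34535, 27773)) = Mul(Add(-29359, Add(35, -386)), -6762) = Mul(Add(-29359, -351), -6762) = Mul(-29710, -6762) = 200899020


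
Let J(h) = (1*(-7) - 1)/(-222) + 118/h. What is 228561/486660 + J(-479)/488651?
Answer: 1979419110398513/4214651611782180 ≈ 0.46965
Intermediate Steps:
J(h) = 4/111 + 118/h (J(h) = (-7 - 1)*(-1/222) + 118/h = -8*(-1/222) + 118/h = 4/111 + 118/h)
228561/486660 + J(-479)/488651 = 228561/486660 + (4/111 + 118/(-479))/488651 = 228561*(1/486660) + (4/111 + 118*(-1/479))*(1/488651) = 76187/162220 + (4/111 - 118/479)*(1/488651) = 76187/162220 - 11182/53169*1/488651 = 76187/162220 - 11182/25981085019 = 1979419110398513/4214651611782180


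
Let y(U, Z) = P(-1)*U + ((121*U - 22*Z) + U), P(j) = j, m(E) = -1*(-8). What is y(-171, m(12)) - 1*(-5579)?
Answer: -15288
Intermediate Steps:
m(E) = 8
y(U, Z) = -22*Z + 121*U (y(U, Z) = -U + ((121*U - 22*Z) + U) = -U + ((-22*Z + 121*U) + U) = -U + (-22*Z + 122*U) = -22*Z + 121*U)
y(-171, m(12)) - 1*(-5579) = (-22*8 + 121*(-171)) - 1*(-5579) = (-176 - 20691) + 5579 = -20867 + 5579 = -15288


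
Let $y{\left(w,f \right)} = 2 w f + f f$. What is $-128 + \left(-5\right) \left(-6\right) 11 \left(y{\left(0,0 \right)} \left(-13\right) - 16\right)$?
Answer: $-5408$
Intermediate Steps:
$y{\left(w,f \right)} = f^{2} + 2 f w$ ($y{\left(w,f \right)} = 2 f w + f^{2} = f^{2} + 2 f w$)
$-128 + \left(-5\right) \left(-6\right) 11 \left(y{\left(0,0 \right)} \left(-13\right) - 16\right) = -128 + \left(-5\right) \left(-6\right) 11 \left(0 \left(0 + 2 \cdot 0\right) \left(-13\right) - 16\right) = -128 + 30 \cdot 11 \left(0 \left(0 + 0\right) \left(-13\right) - 16\right) = -128 + 330 \left(0 \cdot 0 \left(-13\right) - 16\right) = -128 + 330 \left(0 \left(-13\right) - 16\right) = -128 + 330 \left(0 - 16\right) = -128 + 330 \left(-16\right) = -128 - 5280 = -5408$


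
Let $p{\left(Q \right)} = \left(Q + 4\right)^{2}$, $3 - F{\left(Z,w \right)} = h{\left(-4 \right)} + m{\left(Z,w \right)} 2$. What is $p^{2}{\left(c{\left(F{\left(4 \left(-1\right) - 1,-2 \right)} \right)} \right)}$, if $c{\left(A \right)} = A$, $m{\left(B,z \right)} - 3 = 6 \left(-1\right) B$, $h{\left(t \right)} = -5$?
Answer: $8503056$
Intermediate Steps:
$m{\left(B,z \right)} = 3 - 6 B$ ($m{\left(B,z \right)} = 3 + 6 \left(-1\right) B = 3 - 6 B$)
$F{\left(Z,w \right)} = 2 + 12 Z$ ($F{\left(Z,w \right)} = 3 - \left(-5 + \left(3 - 6 Z\right) 2\right) = 3 - \left(-5 - \left(-6 + 12 Z\right)\right) = 3 - \left(1 - 12 Z\right) = 3 + \left(-1 + 12 Z\right) = 2 + 12 Z$)
$p{\left(Q \right)} = \left(4 + Q\right)^{2}$
$p^{2}{\left(c{\left(F{\left(4 \left(-1\right) - 1,-2 \right)} \right)} \right)} = \left(\left(4 + \left(2 + 12 \left(4 \left(-1\right) - 1\right)\right)\right)^{2}\right)^{2} = \left(\left(4 + \left(2 + 12 \left(-4 - 1\right)\right)\right)^{2}\right)^{2} = \left(\left(4 + \left(2 + 12 \left(-5\right)\right)\right)^{2}\right)^{2} = \left(\left(4 + \left(2 - 60\right)\right)^{2}\right)^{2} = \left(\left(4 - 58\right)^{2}\right)^{2} = \left(\left(-54\right)^{2}\right)^{2} = 2916^{2} = 8503056$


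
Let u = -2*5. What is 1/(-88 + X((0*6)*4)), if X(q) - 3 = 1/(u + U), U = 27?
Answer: -17/1444 ≈ -0.011773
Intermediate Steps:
u = -10
X(q) = 52/17 (X(q) = 3 + 1/(-10 + 27) = 3 + 1/17 = 52/17)
1/(-88 + X((0*6)*4)) = 1/(-88 + 52/17) = 1/(-1444/17) = -17/1444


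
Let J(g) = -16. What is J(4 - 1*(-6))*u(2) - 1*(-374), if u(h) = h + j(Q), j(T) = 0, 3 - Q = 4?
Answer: 342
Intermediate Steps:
Q = -1 (Q = 3 - 1*4 = 3 - 4 = -1)
u(h) = h (u(h) = h + 0 = h)
J(4 - 1*(-6))*u(2) - 1*(-374) = -16*2 - 1*(-374) = -32 + 374 = 342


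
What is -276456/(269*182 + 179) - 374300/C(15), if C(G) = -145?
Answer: 1223459532/474991 ≈ 2575.8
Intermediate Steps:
-276456/(269*182 + 179) - 374300/C(15) = -276456/(269*182 + 179) - 374300/(-145) = -276456/(48958 + 179) - 374300*(-1/145) = -276456/49137 + 74860/29 = -276456*1/49137 + 74860/29 = -92152/16379 + 74860/29 = 1223459532/474991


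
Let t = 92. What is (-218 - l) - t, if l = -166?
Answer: -144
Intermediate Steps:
(-218 - l) - t = (-218 - 1*(-166)) - 1*92 = (-218 + 166) - 92 = -52 - 92 = -144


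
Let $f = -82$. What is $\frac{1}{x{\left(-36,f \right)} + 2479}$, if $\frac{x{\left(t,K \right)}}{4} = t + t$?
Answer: $\frac{1}{2191} \approx 0.00045641$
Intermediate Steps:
$x{\left(t,K \right)} = 8 t$ ($x{\left(t,K \right)} = 4 \left(t + t\right) = 4 \cdot 2 t = 8 t$)
$\frac{1}{x{\left(-36,f \right)} + 2479} = \frac{1}{8 \left(-36\right) + 2479} = \frac{1}{-288 + 2479} = \frac{1}{2191}$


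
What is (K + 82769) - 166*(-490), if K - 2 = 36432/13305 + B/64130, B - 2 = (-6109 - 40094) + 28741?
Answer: 4667658579667/28441655 ≈ 1.6411e+5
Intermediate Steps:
B = -17460 (B = 2 + ((-6109 - 40094) + 28741) = 2 + (-46203 + 28741) = 2 - 17462 = -17460)
K = 127019272/28441655 (K = 2 + (36432/13305 - 17460/64130) = 2 + (36432*(1/13305) - 17460*1/64130) = 2 + (12144/4435 - 1746/6413) = 2 + 70135962/28441655 = 127019272/28441655 ≈ 4.4660)
(K + 82769) - 166*(-490) = (127019272/28441655 + 82769) - 166*(-490) = 2354214361967/28441655 + 81340 = 4667658579667/28441655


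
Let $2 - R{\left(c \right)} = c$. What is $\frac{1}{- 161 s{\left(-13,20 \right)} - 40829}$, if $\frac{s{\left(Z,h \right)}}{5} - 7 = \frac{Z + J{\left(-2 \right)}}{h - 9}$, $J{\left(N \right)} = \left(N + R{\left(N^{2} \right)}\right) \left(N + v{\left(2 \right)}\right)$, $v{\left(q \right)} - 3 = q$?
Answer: $- \frac{11}{490979} \approx -2.2404 \cdot 10^{-5}$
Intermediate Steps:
$R{\left(c \right)} = 2 - c$
$v{\left(q \right)} = 3 + q$
$J{\left(N \right)} = \left(5 + N\right) \left(2 + N - N^{2}\right)$ ($J{\left(N \right)} = \left(N - \left(-2 + N^{2}\right)\right) \left(N + \left(3 + 2\right)\right) = \left(2 + N - N^{2}\right) \left(N + 5\right) = \left(2 + N - N^{2}\right) \left(5 + N\right) = \left(5 + N\right) \left(2 + N - N^{2}\right)$)
$s{\left(Z,h \right)} = 35 + \frac{5 \left(-12 + Z\right)}{-9 + h}$ ($s{\left(Z,h \right)} = 35 + 5 \frac{Z + \left(10 - \left(-2\right)^{3} - 4 \left(-2\right)^{2} + 7 \left(-2\right)\right)}{h - 9} = 35 + 5 \frac{Z - 12}{-9 + h} = 35 + 5 \frac{-12 + Z}{-9 + h} = 35 + \frac{5 \left(-12 + Z\right)}{-9 + h}$)
$\frac{1}{- 161 s{\left(-13,20 \right)} - 40829} = \frac{1}{- 161 \frac{5 \left(-75 - 13 + 7 \cdot 20\right)}{-9 + 20} - 40829} = \frac{1}{- 161 \frac{5 \left(-75 - 13 + 140\right)}{11} - 40829} = \frac{1}{- 161 \cdot 5 \cdot \frac{1}{11} \cdot 52 - 40829} = \frac{1}{\left(-161\right) \frac{260}{11} - 40829} = \frac{1}{- \frac{41860}{11} - 40829} = \frac{1}{- \frac{490979}{11}} = - \frac{11}{490979}$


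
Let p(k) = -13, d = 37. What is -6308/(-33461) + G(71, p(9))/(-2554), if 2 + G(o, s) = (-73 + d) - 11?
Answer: 17750221/85459394 ≈ 0.20770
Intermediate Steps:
G(o, s) = -49 (G(o, s) = -2 + ((-73 + 37) - 11) = -2 + (-36 - 11) = -2 - 47 = -49)
-6308/(-33461) + G(71, p(9))/(-2554) = -6308/(-33461) - 49/(-2554) = -6308*(-1/33461) - 49*(-1/2554) = 6308/33461 + 49/2554 = 17750221/85459394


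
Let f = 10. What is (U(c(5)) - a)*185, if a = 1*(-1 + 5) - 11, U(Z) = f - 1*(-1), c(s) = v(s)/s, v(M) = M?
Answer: 3330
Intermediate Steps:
c(s) = 1 (c(s) = s/s = 1)
U(Z) = 11 (U(Z) = 10 - 1*(-1) = 10 + 1 = 11)
a = -7 (a = 1*4 - 11 = 4 - 11 = -7)
(U(c(5)) - a)*185 = (11 - 1*(-7))*185 = (11 + 7)*185 = 18*185 = 3330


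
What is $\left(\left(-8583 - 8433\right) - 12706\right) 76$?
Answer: $-2258872$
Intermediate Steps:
$\left(\left(-8583 - 8433\right) - 12706\right) 76 = \left(-17016 - 12706\right) 76 = \left(-29722\right) 76 = -2258872$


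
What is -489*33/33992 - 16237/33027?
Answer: -1084884803/1122653784 ≈ -0.96636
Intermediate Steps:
-489*33/33992 - 16237/33027 = -16137*1/33992 - 16237*1/33027 = -16137/33992 - 16237/33027 = -1084884803/1122653784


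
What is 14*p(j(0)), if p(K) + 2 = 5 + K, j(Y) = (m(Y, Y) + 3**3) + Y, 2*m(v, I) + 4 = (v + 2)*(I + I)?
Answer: 392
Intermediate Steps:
m(v, I) = -2 + I*(2 + v) (m(v, I) = -2 + ((v + 2)*(I + I))/2 = -2 + ((2 + v)*(2*I))/2 = -2 + (2*I*(2 + v))/2 = -2 + I*(2 + v))
j(Y) = 25 + Y**2 + 3*Y (j(Y) = ((-2 + 2*Y + Y*Y) + 3**3) + Y = ((-2 + 2*Y + Y**2) + 27) + Y = ((-2 + Y**2 + 2*Y) + 27) + Y = (25 + Y**2 + 2*Y) + Y = 25 + Y**2 + 3*Y)
p(K) = 3 + K (p(K) = -2 + (5 + K) = 3 + K)
14*p(j(0)) = 14*(3 + (25 + 0**2 + 3*0)) = 14*(3 + (25 + 0 + 0)) = 14*(3 + 25) = 14*28 = 392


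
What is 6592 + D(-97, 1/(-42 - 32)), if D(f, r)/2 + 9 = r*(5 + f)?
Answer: 243330/37 ≈ 6576.5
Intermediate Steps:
D(f, r) = -18 + 2*r*(5 + f) (D(f, r) = -18 + 2*(r*(5 + f)) = -18 + 2*r*(5 + f))
6592 + D(-97, 1/(-42 - 32)) = 6592 + (-18 + 10/(-42 - 32) + 2*(-97)/(-42 - 32)) = 6592 + (-18 + 10/(-74) + 2*(-97)/(-74)) = 6592 + (-18 + 10*(-1/74) + 2*(-97)*(-1/74)) = 6592 + (-18 - 5/37 + 97/37) = 6592 - 574/37 = 243330/37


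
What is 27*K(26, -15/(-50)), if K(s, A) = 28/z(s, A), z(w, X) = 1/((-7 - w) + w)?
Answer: -5292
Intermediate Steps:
z(w, X) = -⅐ (z(w, X) = 1/(-7) = -⅐)
K(s, A) = -196 (K(s, A) = 28/(-⅐) = 28*(-7) = -196)
27*K(26, -15/(-50)) = 27*(-196) = -5292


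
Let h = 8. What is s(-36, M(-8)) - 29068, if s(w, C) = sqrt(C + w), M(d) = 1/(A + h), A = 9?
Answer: -29068 + I*sqrt(10387)/17 ≈ -29068.0 + 5.9951*I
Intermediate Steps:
M(d) = 1/17 (M(d) = 1/(9 + 8) = 1/17)
s(-36, M(-8)) - 29068 = sqrt(1/17 - 36) - 29068 = sqrt(-611/17) - 29068 = I*sqrt(10387)/17 - 29068 = -29068 + I*sqrt(10387)/17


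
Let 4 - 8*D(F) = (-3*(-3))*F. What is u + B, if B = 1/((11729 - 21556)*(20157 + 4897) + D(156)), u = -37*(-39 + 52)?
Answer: -118425005674/246205833 ≈ -481.00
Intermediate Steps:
D(F) = ½ - 9*F/8 (D(F) = ½ - (-3*(-3))*F/8 = ½ - 9*F/8)
u = -481 (u = -37*13 = -481)
B = -1/246205833 (B = 1/((11729 - 21556)*(20157 + 4897) + (½ - 9/8*156)) = 1/(-9827*25054 + (½ - 351/2)) = 1/(-246205658 - 175) = 1/(-246205833) = -1/246205833 ≈ -4.0616e-9)
u + B = -481 - 1/246205833 = -118425005674/246205833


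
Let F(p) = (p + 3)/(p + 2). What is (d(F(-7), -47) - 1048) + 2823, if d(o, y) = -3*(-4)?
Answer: 1787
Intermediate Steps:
F(p) = (3 + p)/(2 + p)
d(o, y) = 12
(d(F(-7), -47) - 1048) + 2823 = (12 - 1048) + 2823 = -1036 + 2823 = 1787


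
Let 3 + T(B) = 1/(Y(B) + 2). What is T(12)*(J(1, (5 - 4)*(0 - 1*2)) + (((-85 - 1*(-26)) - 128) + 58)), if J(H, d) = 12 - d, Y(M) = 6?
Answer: 2645/8 ≈ 330.63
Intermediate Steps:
T(B) = -23/8 (T(B) = -3 + 1/(6 + 2) = -3 + 1/8 = -3 + ⅛ = -23/8)
T(12)*(J(1, (5 - 4)*(0 - 1*2)) + (((-85 - 1*(-26)) - 128) + 58)) = -23*((12 - (5 - 4)*(0 - 1*2)) + (((-85 - 1*(-26)) - 128) + 58))/8 = -23*((12 - (0 - 2)) + (((-85 + 26) - 128) + 58))/8 = -23*((12 - (-2)) + ((-59 - 128) + 58))/8 = -23*((12 - 1*(-2)) + (-187 + 58))/8 = -23*((12 + 2) - 129)/8 = -23*(14 - 129)/8 = -23/8*(-115) = 2645/8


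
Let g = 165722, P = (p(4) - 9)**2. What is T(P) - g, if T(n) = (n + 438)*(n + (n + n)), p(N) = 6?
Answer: -153653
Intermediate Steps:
P = 9 (P = (6 - 9)**2 = (-3)**2 = 9)
T(n) = 3*n*(438 + n) (T(n) = (438 + n)*(n + 2*n) = (438 + n)*(3*n) = 3*n*(438 + n))
T(P) - g = 3*9*(438 + 9) - 1*165722 = 3*9*447 - 165722 = 12069 - 165722 = -153653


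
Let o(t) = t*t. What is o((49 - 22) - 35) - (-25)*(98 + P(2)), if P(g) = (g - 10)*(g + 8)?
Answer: 514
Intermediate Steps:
P(g) = (-10 + g)*(8 + g)
o(t) = t²
o((49 - 22) - 35) - (-25)*(98 + P(2)) = ((49 - 22) - 35)² - (-25)*(98 + (-80 + 2² - 2*2)) = (27 - 35)² - (-25)*(98 + (-80 + 4 - 4)) = (-8)² - (-25)*(98 - 80) = 64 - (-25)*18 = 64 - 1*(-450) = 64 + 450 = 514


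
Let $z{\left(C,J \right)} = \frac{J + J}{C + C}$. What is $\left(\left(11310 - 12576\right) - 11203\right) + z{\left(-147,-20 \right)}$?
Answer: $- \frac{1832923}{147} \approx -12469.0$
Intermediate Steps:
$z{\left(C,J \right)} = \frac{J}{C}$ ($z{\left(C,J \right)} = \frac{2 J}{2 C} = 2 J \frac{1}{2 C} = \frac{J}{C}$)
$\left(\left(11310 - 12576\right) - 11203\right) + z{\left(-147,-20 \right)} = \left(\left(11310 - 12576\right) - 11203\right) - \frac{20}{-147} = \left(\left(11310 - 12576\right) - 11203\right) - - \frac{20}{147} = \left(-1266 - 11203\right) + \frac{20}{147} = -12469 + \frac{20}{147} = - \frac{1832923}{147}$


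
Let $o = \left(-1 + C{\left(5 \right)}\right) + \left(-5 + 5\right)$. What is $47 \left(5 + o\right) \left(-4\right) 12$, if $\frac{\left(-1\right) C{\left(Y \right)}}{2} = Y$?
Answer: $13536$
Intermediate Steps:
$C{\left(Y \right)} = - 2 Y$
$o = -11$ ($o = \left(-1 - 10\right) + \left(-5 + 5\right) = \left(-1 - 10\right) + 0 = -11 + 0 = -11$)
$47 \left(5 + o\right) \left(-4\right) 12 = 47 \left(5 - 11\right) \left(-4\right) 12 = 47 \left(\left(-6\right) \left(-4\right)\right) 12 = 47 \cdot 24 \cdot 12 = 1128 \cdot 12 = 13536$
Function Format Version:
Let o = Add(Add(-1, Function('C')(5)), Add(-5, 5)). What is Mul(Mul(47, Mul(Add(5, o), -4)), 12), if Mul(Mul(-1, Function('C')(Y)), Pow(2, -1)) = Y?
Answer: 13536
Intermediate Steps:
Function('C')(Y) = Mul(-2, Y)
o = -11 (o = Add(Add(-1, Mul(-2, 5)), Add(-5, 5)) = Add(Add(-1, -10), 0) = Add(-11, 0) = -11)
Mul(Mul(47, Mul(Add(5, o), -4)), 12) = Mul(Mul(47, Mul(Add(5, -11), -4)), 12) = Mul(Mul(47, Mul(-6, -4)), 12) = Mul(Mul(47, 24), 12) = Mul(1128, 12) = 13536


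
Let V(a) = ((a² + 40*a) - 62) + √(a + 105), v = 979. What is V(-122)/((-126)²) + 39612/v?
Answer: 106435555/2590434 + I*√17/15876 ≈ 41.088 + 0.00025971*I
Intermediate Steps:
V(a) = -62 + a² + √(105 + a) + 40*a (V(a) = (-62 + a² + 40*a) + √(105 + a) = -62 + a² + √(105 + a) + 40*a)
V(-122)/((-126)²) + 39612/v = (-62 + (-122)² + √(105 - 122) + 40*(-122))/((-126)²) + 39612/979 = (-62 + 14884 + √(-17) - 4880)/15876 + 39612*(1/979) = (-62 + 14884 + I*√17 - 4880)*(1/15876) + 39612/979 = (9942 + I*√17)*(1/15876) + 39612/979 = (1657/2646 + I*√17/15876) + 39612/979 = 106435555/2590434 + I*√17/15876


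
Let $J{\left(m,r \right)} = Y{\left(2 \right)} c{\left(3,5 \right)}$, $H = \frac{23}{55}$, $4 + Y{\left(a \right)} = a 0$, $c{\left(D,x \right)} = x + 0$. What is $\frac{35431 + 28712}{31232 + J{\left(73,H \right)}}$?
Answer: $\frac{7127}{3468} \approx 2.0551$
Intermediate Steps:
$c{\left(D,x \right)} = x$
$Y{\left(a \right)} = -4$ ($Y{\left(a \right)} = -4 + a 0 = -4 + 0 = -4$)
$H = \frac{23}{55}$ ($H = 23 \cdot \frac{1}{55} = \frac{23}{55} \approx 0.41818$)
$J{\left(m,r \right)} = -20$ ($J{\left(m,r \right)} = \left(-4\right) 5 = -20$)
$\frac{35431 + 28712}{31232 + J{\left(73,H \right)}} = \frac{35431 + 28712}{31232 - 20} = \frac{64143}{31212} = 64143 \cdot \frac{1}{31212} = \frac{7127}{3468}$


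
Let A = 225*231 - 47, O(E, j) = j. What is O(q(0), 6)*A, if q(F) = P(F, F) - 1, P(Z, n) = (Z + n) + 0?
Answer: 311568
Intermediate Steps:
P(Z, n) = Z + n
q(F) = -1 + 2*F (q(F) = (F + F) - 1 = 2*F - 1 = -1 + 2*F)
A = 51928 (A = 51975 - 47 = 51928)
O(q(0), 6)*A = 6*51928 = 311568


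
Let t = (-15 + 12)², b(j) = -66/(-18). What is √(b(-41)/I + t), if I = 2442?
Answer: √443630/222 ≈ 3.0003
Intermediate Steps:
b(j) = 11/3 (b(j) = -66*(-1/18) = 11/3)
t = 9 (t = (-3)² = 9)
√(b(-41)/I + t) = √((11/3)/2442 + 9) = √((11/3)*(1/2442) + 9) = √(1/666 + 9) = √(5995/666) = √443630/222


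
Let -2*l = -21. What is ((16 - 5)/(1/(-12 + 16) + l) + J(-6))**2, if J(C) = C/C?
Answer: 7569/1849 ≈ 4.0936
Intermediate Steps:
l = 21/2 (l = -1/2*(-21) = 21/2 ≈ 10.500)
J(C) = 1
((16 - 5)/(1/(-12 + 16) + l) + J(-6))**2 = ((16 - 5)/(1/(-12 + 16) + 21/2) + 1)**2 = (11/(1/4 + 21/2) + 1)**2 = (11/(43/4) + 1)**2 = (11*(4/43) + 1)**2 = (44/43 + 1)**2 = (87/43)**2 = 7569/1849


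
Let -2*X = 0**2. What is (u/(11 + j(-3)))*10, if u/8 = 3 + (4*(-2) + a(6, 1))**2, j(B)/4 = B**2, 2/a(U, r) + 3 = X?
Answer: 56240/423 ≈ 132.96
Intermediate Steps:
X = 0 (X = -1/2*0**2 = -1/2*0 = 0)
a(U, r) = -2/3 (a(U, r) = 2/(-3 + 0) = 2/(-3) = 2*(-1/3) = -2/3)
j(B) = 4*B**2
u = 5624/9 (u = 8*(3 + (4*(-2) - 2/3)**2) = 8*(3 + (-8 - 2/3)**2) = 8*(3 + (-26/3)**2) = 8*(3 + 676/9) = 8*(703/9) = 5624/9 ≈ 624.89)
(u/(11 + j(-3)))*10 = ((5624/9)/(11 + 4*(-3)**2))*10 = ((5624/9)/(11 + 4*9))*10 = ((5624/9)/(11 + 36))*10 = ((5624/9)/47)*10 = ((1/47)*(5624/9))*10 = (5624/423)*10 = 56240/423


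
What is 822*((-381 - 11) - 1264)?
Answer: -1361232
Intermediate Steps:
822*((-381 - 11) - 1264) = 822*(-392 - 1264) = 822*(-1656) = -1361232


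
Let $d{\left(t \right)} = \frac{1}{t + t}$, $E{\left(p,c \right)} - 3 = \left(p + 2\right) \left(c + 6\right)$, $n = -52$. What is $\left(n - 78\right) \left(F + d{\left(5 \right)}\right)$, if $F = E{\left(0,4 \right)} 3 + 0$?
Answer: $-8983$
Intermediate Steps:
$E{\left(p,c \right)} = 3 + \left(2 + p\right) \left(6 + c\right)$ ($E{\left(p,c \right)} = 3 + \left(p + 2\right) \left(c + 6\right) = 3 + \left(2 + p\right) \left(6 + c\right)$)
$d{\left(t \right)} = \frac{1}{2 t}$
$F = 69$ ($F = \left(15 + 2 \cdot 4 + 6 \cdot 0 + 4 \cdot 0\right) 3 + 0 = \left(15 + 8 + 0 + 0\right) 3 + 0 = 23 \cdot 3 + 0 = 69 + 0 = 69$)
$\left(n - 78\right) \left(F + d{\left(5 \right)}\right) = \left(-52 - 78\right) \left(69 + \frac{1}{2 \cdot 5}\right) = - 130 \left(69 + \frac{1}{2} \cdot \frac{1}{5}\right) = - 130 \left(69 + \frac{1}{10}\right) = \left(-130\right) \frac{691}{10} = -8983$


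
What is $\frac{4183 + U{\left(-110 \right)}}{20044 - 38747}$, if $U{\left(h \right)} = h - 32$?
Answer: $- \frac{4041}{18703} \approx -0.21606$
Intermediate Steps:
$U{\left(h \right)} = -32 + h$ ($U{\left(h \right)} = h - 32 = -32 + h$)
$\frac{4183 + U{\left(-110 \right)}}{20044 - 38747} = \frac{4183 - 142}{20044 - 38747} = \frac{4183 - 142}{-18703} = 4041 \left(- \frac{1}{18703}\right) = - \frac{4041}{18703}$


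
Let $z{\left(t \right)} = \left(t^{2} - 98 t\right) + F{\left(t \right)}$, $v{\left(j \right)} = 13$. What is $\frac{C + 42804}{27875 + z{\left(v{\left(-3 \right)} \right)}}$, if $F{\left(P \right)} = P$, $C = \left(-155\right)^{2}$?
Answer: $\frac{66829}{26783} \approx 2.4952$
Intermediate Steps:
$C = 24025$
$z{\left(t \right)} = t^{2} - 97 t$ ($z{\left(t \right)} = \left(t^{2} - 98 t\right) + t = t^{2} - 97 t$)
$\frac{C + 42804}{27875 + z{\left(v{\left(-3 \right)} \right)}} = \frac{24025 + 42804}{27875 + 13 \left(-97 + 13\right)} = \frac{66829}{27875 + 13 \left(-84\right)} = \frac{66829}{27875 - 1092} = \frac{66829}{26783}$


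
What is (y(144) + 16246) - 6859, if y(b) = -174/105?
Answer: 328487/35 ≈ 9385.3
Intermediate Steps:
y(b) = -58/35 (y(b) = -174*1/105 = -58/35)
(y(144) + 16246) - 6859 = (-58/35 + 16246) - 6859 = 568552/35 - 6859 = 328487/35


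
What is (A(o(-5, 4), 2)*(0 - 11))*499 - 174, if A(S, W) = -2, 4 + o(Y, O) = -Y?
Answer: 10804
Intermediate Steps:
o(Y, O) = -4 - Y
(A(o(-5, 4), 2)*(0 - 11))*499 - 174 = -2*(0 - 11)*499 - 174 = -2*(-11)*499 - 174 = 22*499 - 174 = 10978 - 174 = 10804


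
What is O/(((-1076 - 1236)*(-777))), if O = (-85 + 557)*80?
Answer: 4720/224553 ≈ 0.021020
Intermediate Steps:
O = 37760 (O = 472*80 = 37760)
O/(((-1076 - 1236)*(-777))) = 37760/(((-1076 - 1236)*(-777))) = 37760/((-2312*(-777))) = 37760/1796424 = 37760*(1/1796424) = 4720/224553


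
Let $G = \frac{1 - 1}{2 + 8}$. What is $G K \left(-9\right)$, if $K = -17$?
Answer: $0$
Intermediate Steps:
$G = 0$ ($G = \frac{0}{10} = 0 \cdot \frac{1}{10} = 0$)
$G K \left(-9\right) = 0 \left(-17\right) \left(-9\right) = 0 \left(-9\right) = 0$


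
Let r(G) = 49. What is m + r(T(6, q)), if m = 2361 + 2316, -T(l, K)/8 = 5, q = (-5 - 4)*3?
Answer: 4726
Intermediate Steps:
q = -27 (q = -9*3 = -27)
T(l, K) = -40 (T(l, K) = -8*5 = -40)
m = 4677
m + r(T(6, q)) = 4677 + 49 = 4726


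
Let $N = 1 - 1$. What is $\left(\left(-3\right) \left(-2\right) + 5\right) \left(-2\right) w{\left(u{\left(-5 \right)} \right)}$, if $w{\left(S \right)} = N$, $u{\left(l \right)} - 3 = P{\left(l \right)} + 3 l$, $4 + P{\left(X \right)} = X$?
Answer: $0$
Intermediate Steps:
$P{\left(X \right)} = -4 + X$
$u{\left(l \right)} = -1 + 4 l$ ($u{\left(l \right)} = 3 + \left(\left(-4 + l\right) + 3 l\right) = 3 + \left(-4 + 4 l\right) = -1 + 4 l$)
$N = 0$
$w{\left(S \right)} = 0$
$\left(\left(-3\right) \left(-2\right) + 5\right) \left(-2\right) w{\left(u{\left(-5 \right)} \right)} = \left(\left(-3\right) \left(-2\right) + 5\right) \left(-2\right) 0 = \left(6 + 5\right) \left(-2\right) 0 = 11 \left(-2\right) 0 = \left(-22\right) 0 = 0$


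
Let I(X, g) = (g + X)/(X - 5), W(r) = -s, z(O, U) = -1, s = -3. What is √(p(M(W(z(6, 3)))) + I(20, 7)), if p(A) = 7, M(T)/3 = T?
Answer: 2*√55/5 ≈ 2.9665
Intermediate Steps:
W(r) = 3 (W(r) = -1*(-3) = 3)
M(T) = 3*T
I(X, g) = (X + g)/(-5 + X)
√(p(M(W(z(6, 3)))) + I(20, 7)) = √(7 + (20 + 7)/(-5 + 20)) = √(7 + 27/15) = √(7 + (1/15)*27) = √(7 + 9/5) = √(44/5) = 2*√55/5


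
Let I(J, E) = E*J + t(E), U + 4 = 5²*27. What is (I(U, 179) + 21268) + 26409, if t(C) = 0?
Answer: 167786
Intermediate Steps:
U = 671 (U = -4 + 5²*27 = -4 + 25*27 = -4 + 675 = 671)
I(J, E) = E*J (I(J, E) = E*J + 0 = E*J)
(I(U, 179) + 21268) + 26409 = (179*671 + 21268) + 26409 = (120109 + 21268) + 26409 = 141377 + 26409 = 167786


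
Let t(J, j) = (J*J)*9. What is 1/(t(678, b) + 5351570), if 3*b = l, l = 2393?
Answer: 1/9488726 ≈ 1.0539e-7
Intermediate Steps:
b = 2393/3 (b = (⅓)*2393 = 2393/3 ≈ 797.67)
t(J, j) = 9*J² (t(J, j) = J²*9 = 9*J²)
1/(t(678, b) + 5351570) = 1/(9*678² + 5351570) = 1/(9*459684 + 5351570) = 1/(4137156 + 5351570) = 1/9488726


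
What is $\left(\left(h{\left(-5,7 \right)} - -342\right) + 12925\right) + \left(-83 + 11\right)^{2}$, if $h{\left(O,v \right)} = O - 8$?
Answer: $18438$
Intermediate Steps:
$h{\left(O,v \right)} = -8 + O$
$\left(\left(h{\left(-5,7 \right)} - -342\right) + 12925\right) + \left(-83 + 11\right)^{2} = \left(\left(\left(-8 - 5\right) - -342\right) + 12925\right) + \left(-83 + 11\right)^{2} = \left(\left(-13 + 342\right) + 12925\right) + \left(-72\right)^{2} = \left(329 + 12925\right) + 5184 = 13254 + 5184 = 18438$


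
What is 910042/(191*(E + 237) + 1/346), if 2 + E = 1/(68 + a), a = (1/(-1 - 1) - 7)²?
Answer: 156492642404/7718779211 ≈ 20.274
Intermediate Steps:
a = 225/4 (a = (1/(-2) - 7)² = (-½ - 7)² = (-15/2)² = 225/4 ≈ 56.250)
E = -990/497 (E = -2 + 1/(68 + 225/4) = -2 + 1/(497/4) = -2 + 4/497 = -990/497 ≈ -1.9920)
910042/(191*(E + 237) + 1/346) = 910042/(191*(-990/497 + 237) + 1/346) = 910042/(191*(116799/497) + 1/346) = 910042/(22308609/497 + 1/346) = 910042/(7718779211/171962) = 910042*(171962/7718779211) = 156492642404/7718779211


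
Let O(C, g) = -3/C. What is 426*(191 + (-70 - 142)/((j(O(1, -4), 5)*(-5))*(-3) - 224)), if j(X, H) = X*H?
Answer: 36623646/449 ≈ 81567.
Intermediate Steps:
j(X, H) = H*X
426*(191 + (-70 - 142)/((j(O(1, -4), 5)*(-5))*(-3) - 224)) = 426*(191 + (-70 - 142)/(((5*(-3/1))*(-5))*(-3) - 224)) = 426*(191 - 212/(((5*(-3*1))*(-5))*(-3) - 224)) = 426*(191 - 212/(((5*(-3))*(-5))*(-3) - 224)) = 426*(191 - 212/(-15*(-5)*(-3) - 224)) = 426*(191 - 212/(75*(-3) - 224)) = 426*(191 - 212/(-225 - 224)) = 426*(191 - 212/(-449)) = 426*(191 - 212*(-1/449)) = 426*(191 + 212/449) = 426*(85971/449) = 36623646/449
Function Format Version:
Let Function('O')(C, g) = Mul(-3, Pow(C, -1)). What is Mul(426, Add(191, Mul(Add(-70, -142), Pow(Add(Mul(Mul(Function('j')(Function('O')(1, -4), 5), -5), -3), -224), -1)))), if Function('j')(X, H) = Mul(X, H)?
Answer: Rational(36623646, 449) ≈ 81567.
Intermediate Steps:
Function('j')(X, H) = Mul(H, X)
Mul(426, Add(191, Mul(Add(-70, -142), Pow(Add(Mul(Mul(Function('j')(Function('O')(1, -4), 5), -5), -3), -224), -1)))) = Mul(426, Add(191, Mul(Add(-70, -142), Pow(Add(Mul(Mul(Mul(5, Mul(-3, Pow(1, -1))), -5), -3), -224), -1)))) = Mul(426, Add(191, Mul(-212, Pow(Add(Mul(Mul(Mul(5, Mul(-3, 1)), -5), -3), -224), -1)))) = Mul(426, Add(191, Mul(-212, Pow(Add(Mul(Mul(Mul(5, -3), -5), -3), -224), -1)))) = Mul(426, Add(191, Mul(-212, Pow(Add(Mul(Mul(-15, -5), -3), -224), -1)))) = Mul(426, Add(191, Mul(-212, Pow(Add(Mul(75, -3), -224), -1)))) = Mul(426, Add(191, Mul(-212, Pow(Add(-225, -224), -1)))) = Mul(426, Add(191, Mul(-212, Pow(-449, -1)))) = Mul(426, Add(191, Mul(-212, Rational(-1, 449)))) = Mul(426, Add(191, Rational(212, 449))) = Mul(426, Rational(85971, 449)) = Rational(36623646, 449)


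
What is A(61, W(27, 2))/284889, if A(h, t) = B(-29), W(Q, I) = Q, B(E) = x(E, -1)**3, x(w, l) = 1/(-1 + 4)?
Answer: 1/7692003 ≈ 1.3001e-7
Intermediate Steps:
x(w, l) = 1/3
B(E) = 1/27 (B(E) = (1/3)**3 = 1/27)
A(h, t) = 1/27
A(61, W(27, 2))/284889 = (1/27)/284889 = (1/27)*(1/284889) = 1/7692003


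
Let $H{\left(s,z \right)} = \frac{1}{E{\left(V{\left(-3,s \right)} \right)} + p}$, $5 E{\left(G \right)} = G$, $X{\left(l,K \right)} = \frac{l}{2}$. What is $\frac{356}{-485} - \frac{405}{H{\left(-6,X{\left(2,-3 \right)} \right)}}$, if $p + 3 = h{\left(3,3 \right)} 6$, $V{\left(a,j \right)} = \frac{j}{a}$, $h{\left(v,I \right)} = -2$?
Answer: $\frac{2867449}{485} \approx 5912.3$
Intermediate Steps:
$X{\left(l,K \right)} = \frac{l}{2}$ ($X{\left(l,K \right)} = l \frac{1}{2} = \frac{l}{2}$)
$p = -15$ ($p = -3 - 12 = -15$)
$E{\left(G \right)} = \frac{G}{5}$
$H{\left(s,z \right)} = \frac{1}{-15 - \frac{s}{15}}$ ($H{\left(s,z \right)} = \frac{1}{\frac{s \frac{1}{-3}}{5} - 15} = \frac{1}{\frac{s \left(- \frac{1}{3}\right)}{5} - 15} = \frac{1}{\frac{\left(- \frac{1}{3}\right) s}{5} - 15} = \frac{1}{- \frac{s}{15} - 15} = \frac{1}{-15 - \frac{s}{15}}$)
$\frac{356}{-485} - \frac{405}{H{\left(-6,X{\left(2,-3 \right)} \right)}} = \frac{356}{-485} - \frac{405}{15 \frac{1}{-225 - -6}} = 356 \left(- \frac{1}{485}\right) - \frac{405}{15 \frac{1}{-225 + 6}} = - \frac{356}{485} - \frac{405}{15 \frac{1}{-219}} = - \frac{356}{485} - \frac{405}{15 \left(- \frac{1}{219}\right)} = - \frac{356}{485} - \frac{405}{- \frac{5}{73}} = - \frac{356}{485} - -5913 = - \frac{356}{485} + 5913 = \frac{2867449}{485}$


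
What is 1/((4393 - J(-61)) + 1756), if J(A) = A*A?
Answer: 1/2428 ≈ 0.00041186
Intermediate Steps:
J(A) = A²
1/((4393 - J(-61)) + 1756) = 1/((4393 - 1*(-61)²) + 1756) = 1/((4393 - 1*3721) + 1756) = 1/((4393 - 3721) + 1756) = 1/(672 + 1756) = 1/2428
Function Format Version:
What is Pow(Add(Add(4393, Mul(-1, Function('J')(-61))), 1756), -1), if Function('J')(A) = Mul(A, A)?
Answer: Rational(1, 2428) ≈ 0.00041186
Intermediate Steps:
Function('J')(A) = Pow(A, 2)
Pow(Add(Add(4393, Mul(-1, Function('J')(-61))), 1756), -1) = Pow(Add(Add(4393, Mul(-1, Pow(-61, 2))), 1756), -1) = Pow(Add(Add(4393, Mul(-1, 3721)), 1756), -1) = Pow(Add(Add(4393, -3721), 1756), -1) = Pow(Add(672, 1756), -1) = Pow(2428, -1) = Rational(1, 2428)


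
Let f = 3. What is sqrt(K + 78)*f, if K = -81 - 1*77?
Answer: 12*I*sqrt(5) ≈ 26.833*I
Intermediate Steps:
K = -158 (K = -81 - 77 = -158)
sqrt(K + 78)*f = sqrt(-158 + 78)*3 = sqrt(-80)*3 = (4*I*sqrt(5))*3 = 12*I*sqrt(5)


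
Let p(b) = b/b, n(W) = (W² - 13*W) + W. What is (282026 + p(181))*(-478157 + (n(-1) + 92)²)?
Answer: -131743836564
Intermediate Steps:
n(W) = W² - 12*W
p(b) = 1
(282026 + p(181))*(-478157 + (n(-1) + 92)²) = (282026 + 1)*(-478157 + (-(-12 - 1) + 92)²) = 282027*(-478157 + (-1*(-13) + 92)²) = 282027*(-478157 + (13 + 92)²) = 282027*(-478157 + 105²) = 282027*(-478157 + 11025) = 282027*(-467132) = -131743836564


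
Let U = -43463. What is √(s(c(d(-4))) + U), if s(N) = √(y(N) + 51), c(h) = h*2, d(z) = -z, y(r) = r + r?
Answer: √(-43463 + √67) ≈ 208.46*I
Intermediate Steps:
y(r) = 2*r
c(h) = 2*h
s(N) = √(51 + 2*N) (s(N) = √(2*N + 51) = √(51 + 2*N))
√(s(c(d(-4))) + U) = √(√(51 + 2*(2*(-1*(-4)))) - 43463) = √(√(51 + 2*(2*4)) - 43463) = √(√(51 + 2*8) - 43463) = √(√(51 + 16) - 43463) = √(√67 - 43463) = √(-43463 + √67)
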